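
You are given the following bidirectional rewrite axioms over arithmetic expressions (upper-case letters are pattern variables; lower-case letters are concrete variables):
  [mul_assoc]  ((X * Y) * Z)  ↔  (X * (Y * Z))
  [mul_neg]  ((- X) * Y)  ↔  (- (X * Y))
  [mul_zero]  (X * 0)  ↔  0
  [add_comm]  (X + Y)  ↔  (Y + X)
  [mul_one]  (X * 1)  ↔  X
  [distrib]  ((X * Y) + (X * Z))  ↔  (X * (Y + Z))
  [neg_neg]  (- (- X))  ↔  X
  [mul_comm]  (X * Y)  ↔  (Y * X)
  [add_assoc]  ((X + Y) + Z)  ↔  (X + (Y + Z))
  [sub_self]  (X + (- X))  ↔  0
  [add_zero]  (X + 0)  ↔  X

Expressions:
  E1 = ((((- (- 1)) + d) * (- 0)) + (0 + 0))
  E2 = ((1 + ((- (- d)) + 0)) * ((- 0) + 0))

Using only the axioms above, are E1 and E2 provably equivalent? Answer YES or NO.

step 1: neg_neg (→) rewrites (- (- 1)) into 1, now (((1 + d) * (- 0)) + (0 + 0))
step 2: add_zero (→) rewrites (0 + 0) into 0, now (((1 + d) * (- 0)) + 0)
step 3: add_zero (→) rewrites (((1 + d) * (- 0)) + 0) into ((1 + d) * (- 0))
step 4: add_zero (←) rewrites (- 0) into ((- 0) + 0), now ((1 + d) * ((- 0) + 0))
step 5: neg_neg (←) rewrites d into (- (- d)), now ((1 + (- (- d))) * ((- 0) + 0))
step 6: add_zero (←) rewrites (- (- d)) into ((- (- d)) + 0), which is E2

YES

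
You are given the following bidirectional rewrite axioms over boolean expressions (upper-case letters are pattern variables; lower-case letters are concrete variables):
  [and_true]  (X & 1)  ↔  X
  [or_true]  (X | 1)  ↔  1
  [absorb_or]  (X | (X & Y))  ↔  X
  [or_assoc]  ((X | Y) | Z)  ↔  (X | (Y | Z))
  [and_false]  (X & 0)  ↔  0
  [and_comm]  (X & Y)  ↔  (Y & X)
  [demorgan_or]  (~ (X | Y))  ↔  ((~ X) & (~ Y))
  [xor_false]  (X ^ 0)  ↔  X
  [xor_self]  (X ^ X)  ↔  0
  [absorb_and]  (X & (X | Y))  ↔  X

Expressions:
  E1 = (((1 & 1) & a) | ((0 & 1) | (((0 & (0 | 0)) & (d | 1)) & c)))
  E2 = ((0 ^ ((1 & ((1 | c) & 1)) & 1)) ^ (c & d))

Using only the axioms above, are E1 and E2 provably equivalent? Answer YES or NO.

All listed rules preserve value, hence provable equivalence implies equal values everywhere; look for a separating assignment.
a=0, c=0, d=0 gives E1 ↦ 0, E2 ↦ 1; values differ ⇒ not provably equivalent.

NO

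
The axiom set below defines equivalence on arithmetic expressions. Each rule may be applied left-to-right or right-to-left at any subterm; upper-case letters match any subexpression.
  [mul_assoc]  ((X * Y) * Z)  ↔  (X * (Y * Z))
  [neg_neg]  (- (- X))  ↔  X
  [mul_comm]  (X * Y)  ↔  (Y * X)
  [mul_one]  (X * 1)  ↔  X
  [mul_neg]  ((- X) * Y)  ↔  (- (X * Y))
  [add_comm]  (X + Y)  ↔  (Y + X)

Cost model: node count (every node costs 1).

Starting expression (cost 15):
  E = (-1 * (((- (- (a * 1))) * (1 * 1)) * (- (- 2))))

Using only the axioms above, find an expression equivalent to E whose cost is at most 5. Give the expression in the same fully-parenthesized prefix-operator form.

(-1 * (a * 2))   [cost 5]

(1) (a * 1)  =[mul_one →]=  a    ⊢ (-1 * (((- (- a)) * (1 * 1)) * (- (- 2))))
(2) (- (- a))  =[neg_neg →]=  a    ⊢ (-1 * ((a * (1 * 1)) * (- (- 2))))
(3) (1 * 1)  =[mul_one →]=  1    ⊢ (-1 * ((a * 1) * (- (- 2))))
(4) (a * 1)  =[mul_one →]=  a    ⊢ (-1 * (a * (- (- 2))))
(5) (- (- 2))  =[neg_neg →]=  2    ⊢ cost 5, within 5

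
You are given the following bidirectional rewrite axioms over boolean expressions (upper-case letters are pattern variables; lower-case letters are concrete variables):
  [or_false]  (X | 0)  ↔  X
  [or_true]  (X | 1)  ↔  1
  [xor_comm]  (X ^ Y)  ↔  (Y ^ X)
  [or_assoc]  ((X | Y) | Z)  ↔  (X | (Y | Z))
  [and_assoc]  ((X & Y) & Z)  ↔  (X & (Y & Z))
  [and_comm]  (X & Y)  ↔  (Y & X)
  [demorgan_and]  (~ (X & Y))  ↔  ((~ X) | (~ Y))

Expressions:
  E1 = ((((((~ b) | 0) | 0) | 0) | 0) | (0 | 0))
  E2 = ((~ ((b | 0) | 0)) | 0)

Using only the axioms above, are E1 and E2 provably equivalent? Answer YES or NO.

1. [or_false →] (((~ b) | 0) | 0)  →  ((~ b) | 0);  E1 = (((((~ b) | 0) | 0) | 0) | (0 | 0))
2. [or_false →] (((~ b) | 0) | 0)  →  ((~ b) | 0);  E1 = ((((~ b) | 0) | 0) | (0 | 0))
3. [or_false →] (0 | 0)  →  0;  E1 = ((((~ b) | 0) | 0) | 0)
4. [or_false →] ((((~ b) | 0) | 0) | 0)  →  (((~ b) | 0) | 0)
5. [or_false →] (((~ b) | 0) | 0)  →  ((~ b) | 0)
6. [or_false →] ((~ b) | 0)  →  (~ b)
7. [or_false ←] b  →  (b | 0);  E1 = (~ (b | 0))
8. [or_false ←] (b | 0)  →  ((b | 0) | 0);  E1 = (~ ((b | 0) | 0))
9. [or_false ←] (~ ((b | 0) | 0))  →  ((~ ((b | 0) | 0)) | 0);  this is E2

YES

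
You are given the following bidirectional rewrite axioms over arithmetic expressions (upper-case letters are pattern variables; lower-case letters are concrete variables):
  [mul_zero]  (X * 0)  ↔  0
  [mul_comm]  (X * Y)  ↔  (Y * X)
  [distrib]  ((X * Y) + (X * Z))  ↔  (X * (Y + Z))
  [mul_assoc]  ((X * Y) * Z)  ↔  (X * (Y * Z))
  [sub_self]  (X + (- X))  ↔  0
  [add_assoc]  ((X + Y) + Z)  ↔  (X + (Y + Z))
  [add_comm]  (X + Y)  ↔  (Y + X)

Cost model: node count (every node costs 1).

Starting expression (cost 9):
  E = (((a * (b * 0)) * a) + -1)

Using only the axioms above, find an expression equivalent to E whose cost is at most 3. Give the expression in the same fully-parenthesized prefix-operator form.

(0 + -1)   [cost 3]

1. [mul_zero →] (b * 0)  →  0;  E = (((a * 0) * a) + -1)
2. [mul_comm →] ((a * 0) * a)  →  (a * (a * 0));  E = ((a * (a * 0)) + -1)
3. [mul_zero →] (a * 0)  →  0;  E = ((a * 0) + -1)
4. [mul_zero →] (a * 0)  →  0;  cost 3 ≤ 3, done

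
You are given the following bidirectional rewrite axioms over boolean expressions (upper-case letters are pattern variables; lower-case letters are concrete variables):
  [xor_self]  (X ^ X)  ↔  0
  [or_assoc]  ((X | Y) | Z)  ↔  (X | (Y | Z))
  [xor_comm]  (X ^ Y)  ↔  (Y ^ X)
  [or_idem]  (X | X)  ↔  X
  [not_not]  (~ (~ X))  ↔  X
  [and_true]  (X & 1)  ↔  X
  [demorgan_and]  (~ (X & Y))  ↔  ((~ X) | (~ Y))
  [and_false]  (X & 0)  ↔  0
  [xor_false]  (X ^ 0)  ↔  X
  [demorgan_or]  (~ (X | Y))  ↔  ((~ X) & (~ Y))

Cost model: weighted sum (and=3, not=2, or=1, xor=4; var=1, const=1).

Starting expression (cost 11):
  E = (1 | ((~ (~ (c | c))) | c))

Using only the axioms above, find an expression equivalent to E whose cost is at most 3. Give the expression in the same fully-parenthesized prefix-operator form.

(1 | c)   [cost 3]

(1) (c | c)  =[or_idem →]=  c    ⊢ (1 | ((~ (~ c)) | c))
(2) (~ (~ c))  =[not_not →]=  c    ⊢ (1 | (c | c))
(3) (c | c)  =[or_idem →]=  c    ⊢ cost 3, within 3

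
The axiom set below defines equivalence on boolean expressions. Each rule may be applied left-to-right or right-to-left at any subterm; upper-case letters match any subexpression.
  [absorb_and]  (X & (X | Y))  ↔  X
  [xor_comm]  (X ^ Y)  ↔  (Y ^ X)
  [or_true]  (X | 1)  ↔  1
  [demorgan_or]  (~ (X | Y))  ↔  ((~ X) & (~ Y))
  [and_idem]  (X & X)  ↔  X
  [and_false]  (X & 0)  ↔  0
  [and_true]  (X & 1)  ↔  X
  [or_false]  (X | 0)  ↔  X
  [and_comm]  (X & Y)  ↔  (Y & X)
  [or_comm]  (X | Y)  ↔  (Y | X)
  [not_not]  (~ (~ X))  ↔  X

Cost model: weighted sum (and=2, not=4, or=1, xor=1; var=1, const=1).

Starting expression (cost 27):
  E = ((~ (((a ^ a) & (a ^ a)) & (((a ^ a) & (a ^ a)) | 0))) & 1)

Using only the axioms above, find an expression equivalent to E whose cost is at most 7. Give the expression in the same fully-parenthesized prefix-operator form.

(~ (a ^ a))   [cost 7]

step 1: absorb_and (→) rewrites (((a ^ a) & (a ^ a)) & (((a ^ a) & (a ^ a)) | 0)) into ((a ^ a) & (a ^ a)), now ((~ ((a ^ a) & (a ^ a))) & 1)
step 2: and_idem (→) rewrites ((a ^ a) & (a ^ a)) into (a ^ a), now ((~ (a ^ a)) & 1)
step 3: and_true (→) rewrites ((~ (a ^ a)) & 1) into (~ (a ^ a)), reaching cost 7 (bound 7)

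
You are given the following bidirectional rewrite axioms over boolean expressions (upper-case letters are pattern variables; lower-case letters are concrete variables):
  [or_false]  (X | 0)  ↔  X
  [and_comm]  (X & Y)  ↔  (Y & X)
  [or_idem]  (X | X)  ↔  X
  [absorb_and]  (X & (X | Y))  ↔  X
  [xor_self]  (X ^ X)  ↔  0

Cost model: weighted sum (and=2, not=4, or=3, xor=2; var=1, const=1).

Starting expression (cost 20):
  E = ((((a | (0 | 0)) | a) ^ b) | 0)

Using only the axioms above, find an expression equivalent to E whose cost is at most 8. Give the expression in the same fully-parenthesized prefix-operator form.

((a | a) ^ b)   [cost 8]

1. [or_false →] ((((a | (0 | 0)) | a) ^ b) | 0)  →  (((a | (0 | 0)) | a) ^ b)
2. [or_false →] (0 | 0)  →  0;  E = (((a | 0) | a) ^ b)
3. [or_false →] (a | 0)  →  a;  cost 8 ≤ 8, done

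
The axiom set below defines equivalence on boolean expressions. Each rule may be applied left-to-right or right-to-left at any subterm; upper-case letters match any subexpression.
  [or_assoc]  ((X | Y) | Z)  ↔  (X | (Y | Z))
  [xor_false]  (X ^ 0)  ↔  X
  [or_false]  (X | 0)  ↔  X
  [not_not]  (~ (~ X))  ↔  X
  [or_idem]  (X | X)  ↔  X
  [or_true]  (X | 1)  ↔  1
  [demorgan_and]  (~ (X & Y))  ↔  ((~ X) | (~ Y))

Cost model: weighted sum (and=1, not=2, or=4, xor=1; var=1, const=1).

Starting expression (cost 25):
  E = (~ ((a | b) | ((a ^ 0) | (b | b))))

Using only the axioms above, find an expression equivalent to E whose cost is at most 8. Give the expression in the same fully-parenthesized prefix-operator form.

(~ (a | b))   [cost 8]

1. [or_idem →] (b | b)  →  b;  E = (~ ((a | b) | ((a ^ 0) | b)))
2. [xor_false →] (a ^ 0)  →  a;  E = (~ ((a | b) | (a | b)))
3. [or_idem →] ((a | b) | (a | b))  →  (a | b);  cost 8 ≤ 8, done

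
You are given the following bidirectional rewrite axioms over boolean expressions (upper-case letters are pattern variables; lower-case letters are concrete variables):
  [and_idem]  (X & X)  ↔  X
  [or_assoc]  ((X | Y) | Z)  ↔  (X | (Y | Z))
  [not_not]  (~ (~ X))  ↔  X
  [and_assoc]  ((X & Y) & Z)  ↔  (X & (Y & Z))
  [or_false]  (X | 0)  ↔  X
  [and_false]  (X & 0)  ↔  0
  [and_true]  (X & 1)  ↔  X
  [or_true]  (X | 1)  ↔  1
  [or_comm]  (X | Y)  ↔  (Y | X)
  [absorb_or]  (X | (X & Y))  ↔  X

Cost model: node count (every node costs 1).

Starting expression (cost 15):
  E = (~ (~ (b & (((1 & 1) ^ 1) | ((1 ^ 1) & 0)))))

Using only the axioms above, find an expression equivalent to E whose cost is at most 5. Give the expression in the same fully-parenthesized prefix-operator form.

1. [and_true →] (1 & 1)  →  1;  E = (~ (~ (b & ((1 ^ 1) | ((1 ^ 1) & 0)))))
2. [absorb_or →] ((1 ^ 1) | ((1 ^ 1) & 0))  →  (1 ^ 1);  E = (~ (~ (b & (1 ^ 1))))
3. [not_not →] (~ (~ (b & (1 ^ 1))))  →  (b & (1 ^ 1));  cost 5 ≤ 5, done

(b & (1 ^ 1))   [cost 5]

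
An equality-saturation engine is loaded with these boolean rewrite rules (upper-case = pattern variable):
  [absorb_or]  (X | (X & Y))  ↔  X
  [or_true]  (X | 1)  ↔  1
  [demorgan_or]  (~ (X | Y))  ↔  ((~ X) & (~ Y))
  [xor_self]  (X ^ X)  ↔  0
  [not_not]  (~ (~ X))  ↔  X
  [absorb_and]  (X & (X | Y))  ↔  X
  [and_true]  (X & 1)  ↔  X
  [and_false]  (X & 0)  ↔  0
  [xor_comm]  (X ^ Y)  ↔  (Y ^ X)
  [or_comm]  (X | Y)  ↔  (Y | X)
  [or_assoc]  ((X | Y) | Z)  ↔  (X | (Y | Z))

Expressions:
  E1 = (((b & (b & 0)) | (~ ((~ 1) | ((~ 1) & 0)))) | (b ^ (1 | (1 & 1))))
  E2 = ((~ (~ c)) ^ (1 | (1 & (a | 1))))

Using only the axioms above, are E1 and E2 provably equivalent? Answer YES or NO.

Every axiom is a valid identity, so a rewrite proof would force E1 and E2 to agree under every assignment.
At a=0, b=0, c=1: E1 = 1 but E2 = 0; they differ, so no derivation exists.

NO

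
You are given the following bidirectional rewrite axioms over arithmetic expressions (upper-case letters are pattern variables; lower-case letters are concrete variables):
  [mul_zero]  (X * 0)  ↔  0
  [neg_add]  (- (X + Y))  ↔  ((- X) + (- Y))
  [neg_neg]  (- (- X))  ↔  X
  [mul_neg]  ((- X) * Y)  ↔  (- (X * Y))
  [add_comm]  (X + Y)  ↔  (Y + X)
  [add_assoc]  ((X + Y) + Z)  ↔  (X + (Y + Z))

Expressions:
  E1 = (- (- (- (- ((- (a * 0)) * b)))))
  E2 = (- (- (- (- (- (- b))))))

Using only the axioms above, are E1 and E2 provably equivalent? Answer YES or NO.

All listed rules preserve value, hence provable equivalence implies equal values everywhere; look for a separating assignment.
a=0, b=1 gives E1 ↦ 0, E2 ↦ 1; values differ ⇒ not provably equivalent.

NO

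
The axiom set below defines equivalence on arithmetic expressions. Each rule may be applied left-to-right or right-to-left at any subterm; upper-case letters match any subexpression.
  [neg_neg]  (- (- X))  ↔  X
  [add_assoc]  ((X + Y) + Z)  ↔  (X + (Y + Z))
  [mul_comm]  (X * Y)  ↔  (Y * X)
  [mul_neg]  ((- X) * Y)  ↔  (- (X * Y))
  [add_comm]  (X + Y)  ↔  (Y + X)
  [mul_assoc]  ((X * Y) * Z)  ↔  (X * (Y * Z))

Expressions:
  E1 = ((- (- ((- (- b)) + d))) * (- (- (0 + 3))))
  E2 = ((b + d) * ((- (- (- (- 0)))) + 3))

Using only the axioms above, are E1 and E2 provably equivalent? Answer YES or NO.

YES

1. [neg_neg →] (- (- ((- (- b)) + d)))  →  ((- (- b)) + d);  E1 = (((- (- b)) + d) * (- (- (0 + 3))))
2. [neg_neg →] (- (- b))  →  b;  E1 = ((b + d) * (- (- (0 + 3))))
3. [neg_neg →] (- (- (0 + 3)))  →  (0 + 3);  E1 = ((b + d) * (0 + 3))
4. [neg_neg ←] 0  →  (- (- 0));  E1 = ((b + d) * ((- (- 0)) + 3))
5. [neg_neg ←] (- (- 0))  →  (- (- (- (- 0))));  this is E2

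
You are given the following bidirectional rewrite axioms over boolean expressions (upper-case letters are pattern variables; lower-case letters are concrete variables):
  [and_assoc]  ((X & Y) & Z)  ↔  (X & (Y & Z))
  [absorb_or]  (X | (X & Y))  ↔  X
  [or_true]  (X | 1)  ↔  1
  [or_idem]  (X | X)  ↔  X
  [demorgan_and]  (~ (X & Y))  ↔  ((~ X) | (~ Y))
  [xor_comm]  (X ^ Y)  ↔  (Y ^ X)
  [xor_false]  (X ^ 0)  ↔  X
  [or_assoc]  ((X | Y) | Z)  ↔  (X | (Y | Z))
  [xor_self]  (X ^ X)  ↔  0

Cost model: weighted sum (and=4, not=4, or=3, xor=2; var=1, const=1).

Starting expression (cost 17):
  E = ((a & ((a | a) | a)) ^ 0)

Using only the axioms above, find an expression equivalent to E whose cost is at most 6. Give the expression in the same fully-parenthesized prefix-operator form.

(1) (a | a)  =[or_idem →]=  a    ⊢ ((a & (a | a)) ^ 0)
(2) (a | a)  =[or_idem →]=  a    ⊢ ((a & a) ^ 0)
(3) ((a & a) ^ 0)  =[xor_false →]=  (a & a)    ⊢ cost 6, within 6

(a & a)   [cost 6]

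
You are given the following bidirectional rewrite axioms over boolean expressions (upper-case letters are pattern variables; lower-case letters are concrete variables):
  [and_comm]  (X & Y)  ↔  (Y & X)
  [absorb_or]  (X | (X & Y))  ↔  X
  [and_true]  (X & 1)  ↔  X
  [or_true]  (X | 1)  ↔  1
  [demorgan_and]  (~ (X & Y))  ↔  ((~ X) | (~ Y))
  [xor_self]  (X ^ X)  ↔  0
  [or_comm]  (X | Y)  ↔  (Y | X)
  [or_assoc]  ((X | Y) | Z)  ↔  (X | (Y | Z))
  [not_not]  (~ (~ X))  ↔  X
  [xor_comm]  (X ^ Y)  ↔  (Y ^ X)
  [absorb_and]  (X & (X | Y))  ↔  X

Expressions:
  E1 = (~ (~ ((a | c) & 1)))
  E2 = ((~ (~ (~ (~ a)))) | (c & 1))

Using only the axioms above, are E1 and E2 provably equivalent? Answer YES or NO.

(1) (a | c)  =[or_comm →]=  (c | a)    ⊢ (~ (~ ((c | a) & 1)))
(2) ((c | a) & 1)  =[and_true →]=  (c | a)    ⊢ (~ (~ (c | a)))
(3) (~ (~ (c | a)))  =[not_not →]=  (c | a)
(4) a  =[not_not ←]=  (~ (~ a))    ⊢ (c | (~ (~ a)))
(5) c  =[and_true ←]=  (c & 1)    ⊢ ((c & 1) | (~ (~ a)))
(6) ((c & 1) | (~ (~ a)))  =[or_comm →]=  ((~ (~ a)) | (c & 1))
(7) (~ a)  =[not_not ←]=  (~ (~ (~ a)))    ⊢ E2

YES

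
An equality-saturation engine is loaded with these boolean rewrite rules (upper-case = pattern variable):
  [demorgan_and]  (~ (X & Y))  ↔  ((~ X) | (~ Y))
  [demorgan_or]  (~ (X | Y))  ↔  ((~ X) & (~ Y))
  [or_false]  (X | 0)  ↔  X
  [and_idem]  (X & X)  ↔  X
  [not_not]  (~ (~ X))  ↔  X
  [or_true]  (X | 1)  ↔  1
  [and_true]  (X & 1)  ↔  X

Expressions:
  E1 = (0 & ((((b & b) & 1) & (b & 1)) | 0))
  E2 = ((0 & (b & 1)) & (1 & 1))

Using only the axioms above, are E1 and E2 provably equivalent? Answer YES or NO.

(1) (b & b)  =[and_idem →]=  b    ⊢ (0 & (((b & 1) & (b & 1)) | 0))
(2) ((b & 1) & (b & 1))  =[and_idem →]=  (b & 1)    ⊢ (0 & ((b & 1) | 0))
(3) ((b & 1) | 0)  =[or_false →]=  (b & 1)    ⊢ (0 & (b & 1))
(4) (b & 1)  =[and_true →]=  b    ⊢ (0 & b)
(5) (0 & b)  =[and_true ←]=  ((0 & b) & 1)
(6) b  =[and_true ←]=  (b & 1)    ⊢ ((0 & (b & 1)) & 1)
(7) 1  =[and_true ←]=  (1 & 1)    ⊢ E2

YES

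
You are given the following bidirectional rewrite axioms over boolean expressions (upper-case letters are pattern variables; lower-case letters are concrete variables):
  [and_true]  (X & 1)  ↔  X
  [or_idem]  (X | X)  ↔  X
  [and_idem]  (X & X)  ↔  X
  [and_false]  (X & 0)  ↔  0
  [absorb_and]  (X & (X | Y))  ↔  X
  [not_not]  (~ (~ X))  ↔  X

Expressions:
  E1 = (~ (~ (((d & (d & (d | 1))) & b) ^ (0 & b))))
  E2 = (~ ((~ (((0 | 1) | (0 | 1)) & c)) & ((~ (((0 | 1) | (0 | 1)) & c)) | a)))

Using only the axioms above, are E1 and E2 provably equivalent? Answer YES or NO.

NO

The axioms are sound identities: if E1 ↔* E2 then E1 and E2 evaluate identically under any assignment.
Under a=0, b=0, c=1, d=0: E1 evaluates to 0, E2 to 1. Distinct ⇒ no rewrite sequence connects them.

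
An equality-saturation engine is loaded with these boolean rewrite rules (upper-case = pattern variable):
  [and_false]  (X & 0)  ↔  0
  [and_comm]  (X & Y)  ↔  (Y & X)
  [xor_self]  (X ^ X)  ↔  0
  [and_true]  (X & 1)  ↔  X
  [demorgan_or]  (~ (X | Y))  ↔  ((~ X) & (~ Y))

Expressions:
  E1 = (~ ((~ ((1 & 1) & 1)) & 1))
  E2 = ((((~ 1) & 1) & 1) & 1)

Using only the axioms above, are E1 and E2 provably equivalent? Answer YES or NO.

All listed rules preserve value, hence provable equivalence implies equal values everywhere; look for a separating assignment.
the empty assignment (no variables occur) gives E1 ↦ 1, E2 ↦ 0; values differ ⇒ not provably equivalent.

NO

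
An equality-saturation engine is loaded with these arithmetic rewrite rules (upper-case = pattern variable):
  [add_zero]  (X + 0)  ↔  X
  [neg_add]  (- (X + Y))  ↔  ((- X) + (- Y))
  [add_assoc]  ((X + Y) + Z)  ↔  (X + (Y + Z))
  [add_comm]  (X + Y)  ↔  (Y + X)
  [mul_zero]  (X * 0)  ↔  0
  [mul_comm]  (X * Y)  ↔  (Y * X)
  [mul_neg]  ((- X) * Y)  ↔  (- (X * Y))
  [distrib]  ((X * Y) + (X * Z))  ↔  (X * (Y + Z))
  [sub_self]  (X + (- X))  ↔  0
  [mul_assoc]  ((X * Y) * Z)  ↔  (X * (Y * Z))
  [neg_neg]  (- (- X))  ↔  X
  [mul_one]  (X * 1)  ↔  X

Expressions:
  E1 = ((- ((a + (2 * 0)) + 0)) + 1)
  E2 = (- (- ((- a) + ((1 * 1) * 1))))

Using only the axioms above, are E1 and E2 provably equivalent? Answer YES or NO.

YES

step 1: mul_zero (→) rewrites (2 * 0) into 0, now ((- ((a + 0) + 0)) + 1)
step 2: add_zero (→) rewrites (a + 0) into a, now ((- (a + 0)) + 1)
step 3: add_zero (→) rewrites (a + 0) into a, now ((- a) + 1)
step 4: mul_one (←) rewrites 1 into (1 * 1), now ((- a) + (1 * 1))
step 5: mul_one (←) rewrites (1 * 1) into ((1 * 1) * 1), now ((- a) + ((1 * 1) * 1))
step 6: neg_neg (←) rewrites ((- a) + ((1 * 1) * 1)) into (- (- ((- a) + ((1 * 1) * 1)))), which is E2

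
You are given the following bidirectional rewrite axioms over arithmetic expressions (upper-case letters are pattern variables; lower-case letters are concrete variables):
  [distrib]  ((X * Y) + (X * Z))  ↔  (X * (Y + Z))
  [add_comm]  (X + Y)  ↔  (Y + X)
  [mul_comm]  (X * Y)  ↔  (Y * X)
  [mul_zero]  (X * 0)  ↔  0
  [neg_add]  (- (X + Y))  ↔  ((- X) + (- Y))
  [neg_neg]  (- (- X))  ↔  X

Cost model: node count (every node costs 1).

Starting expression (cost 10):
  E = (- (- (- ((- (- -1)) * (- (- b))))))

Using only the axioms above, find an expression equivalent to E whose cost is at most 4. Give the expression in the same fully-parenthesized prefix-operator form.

(- (-1 * b))   [cost 4]

1. [neg_neg →] (- (- b))  →  b;  E = (- (- (- ((- (- -1)) * b))))
2. [neg_neg →] (- (- -1))  →  -1;  E = (- (- (- (-1 * b))))
3. [neg_neg →] (- (- (-1 * b)))  →  (-1 * b);  cost 4 ≤ 4, done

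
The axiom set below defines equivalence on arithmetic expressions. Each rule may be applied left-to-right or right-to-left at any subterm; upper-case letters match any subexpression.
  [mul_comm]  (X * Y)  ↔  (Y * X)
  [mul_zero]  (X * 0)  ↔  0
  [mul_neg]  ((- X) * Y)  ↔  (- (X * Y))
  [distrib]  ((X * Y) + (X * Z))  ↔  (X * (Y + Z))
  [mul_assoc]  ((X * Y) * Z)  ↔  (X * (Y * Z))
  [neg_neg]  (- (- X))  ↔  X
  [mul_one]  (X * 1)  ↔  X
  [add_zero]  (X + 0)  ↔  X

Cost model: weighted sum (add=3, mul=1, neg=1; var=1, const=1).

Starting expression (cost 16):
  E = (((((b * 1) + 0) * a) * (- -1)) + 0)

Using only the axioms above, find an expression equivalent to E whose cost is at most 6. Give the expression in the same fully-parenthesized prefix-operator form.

((b * a) * (- -1))   [cost 6]

1. [add_zero →] ((b * 1) + 0)  →  (b * 1);  E = ((((b * 1) * a) * (- -1)) + 0)
2. [mul_one →] (b * 1)  →  b;  E = (((b * a) * (- -1)) + 0)
3. [add_zero →] (((b * a) * (- -1)) + 0)  →  ((b * a) * (- -1));  cost 6 ≤ 6, done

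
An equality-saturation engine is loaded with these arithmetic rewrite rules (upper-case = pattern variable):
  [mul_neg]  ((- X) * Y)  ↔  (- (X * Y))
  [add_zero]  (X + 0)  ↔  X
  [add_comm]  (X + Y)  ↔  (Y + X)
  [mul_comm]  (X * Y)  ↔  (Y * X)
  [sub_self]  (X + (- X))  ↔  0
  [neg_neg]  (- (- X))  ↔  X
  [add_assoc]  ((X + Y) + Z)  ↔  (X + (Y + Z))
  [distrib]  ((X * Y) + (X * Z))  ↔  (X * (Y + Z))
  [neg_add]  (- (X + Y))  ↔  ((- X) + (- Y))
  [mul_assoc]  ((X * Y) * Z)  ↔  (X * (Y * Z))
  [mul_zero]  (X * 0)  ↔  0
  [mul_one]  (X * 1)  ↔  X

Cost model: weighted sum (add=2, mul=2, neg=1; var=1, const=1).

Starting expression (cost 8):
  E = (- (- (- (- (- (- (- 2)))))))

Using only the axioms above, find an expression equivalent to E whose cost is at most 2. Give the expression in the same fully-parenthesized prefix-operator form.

(- 2)   [cost 2]

(1) (- (- 2))  =[neg_neg →]=  2    ⊢ (- (- (- (- (- 2)))))
(2) (- (- (- 2)))  =[neg_neg →]=  (- 2)    ⊢ (- (- (- 2)))
(3) (- (- (- 2)))  =[neg_neg →]=  (- 2)    ⊢ cost 2, within 2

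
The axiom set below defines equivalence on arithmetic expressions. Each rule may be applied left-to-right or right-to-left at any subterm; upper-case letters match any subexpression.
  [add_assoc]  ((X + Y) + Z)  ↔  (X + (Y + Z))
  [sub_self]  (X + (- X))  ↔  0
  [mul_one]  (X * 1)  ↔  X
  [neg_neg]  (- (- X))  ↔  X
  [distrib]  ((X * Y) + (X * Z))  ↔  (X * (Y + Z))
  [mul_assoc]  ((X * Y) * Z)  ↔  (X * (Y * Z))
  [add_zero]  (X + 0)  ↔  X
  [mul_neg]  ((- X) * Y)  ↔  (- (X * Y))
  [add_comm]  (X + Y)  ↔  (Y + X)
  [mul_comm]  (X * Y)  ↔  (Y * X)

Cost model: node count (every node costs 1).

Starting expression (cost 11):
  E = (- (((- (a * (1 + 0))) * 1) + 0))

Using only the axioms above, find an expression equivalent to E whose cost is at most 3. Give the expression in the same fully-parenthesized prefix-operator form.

1. [mul_one →] ((- (a * (1 + 0))) * 1)  →  (- (a * (1 + 0)));  E = (- ((- (a * (1 + 0))) + 0))
2. [add_zero →] (1 + 0)  →  1;  E = (- ((- (a * 1)) + 0))
3. [mul_one →] (a * 1)  →  a;  E = (- ((- a) + 0))
4. [add_zero →] ((- a) + 0)  →  (- a);  cost 3 ≤ 3, done

(- (- a))   [cost 3]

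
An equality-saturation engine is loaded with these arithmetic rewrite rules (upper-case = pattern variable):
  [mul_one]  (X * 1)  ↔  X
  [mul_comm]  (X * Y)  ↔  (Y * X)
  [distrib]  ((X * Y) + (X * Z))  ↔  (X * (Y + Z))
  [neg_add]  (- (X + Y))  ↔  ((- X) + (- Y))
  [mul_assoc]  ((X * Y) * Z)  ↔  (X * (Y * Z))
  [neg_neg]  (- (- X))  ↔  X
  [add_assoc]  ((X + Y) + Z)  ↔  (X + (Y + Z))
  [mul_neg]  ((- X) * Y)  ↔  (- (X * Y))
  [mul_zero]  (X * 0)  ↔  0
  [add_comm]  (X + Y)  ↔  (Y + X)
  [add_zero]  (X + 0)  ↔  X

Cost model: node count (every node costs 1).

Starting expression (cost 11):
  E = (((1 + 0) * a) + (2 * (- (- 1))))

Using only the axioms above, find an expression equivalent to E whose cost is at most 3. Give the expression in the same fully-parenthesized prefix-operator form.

(a + 2)   [cost 3]

step 1: neg_neg (→) rewrites (- (- 1)) into 1, now (((1 + 0) * a) + (2 * 1))
step 2: mul_one (→) rewrites (2 * 1) into 2, now (((1 + 0) * a) + 2)
step 3: mul_comm (→) rewrites ((1 + 0) * a) into (a * (1 + 0)), now ((a * (1 + 0)) + 2)
step 4: add_zero (→) rewrites (1 + 0) into 1, now ((a * 1) + 2)
step 5: mul_one (→) rewrites (a * 1) into a, reaching cost 3 (bound 3)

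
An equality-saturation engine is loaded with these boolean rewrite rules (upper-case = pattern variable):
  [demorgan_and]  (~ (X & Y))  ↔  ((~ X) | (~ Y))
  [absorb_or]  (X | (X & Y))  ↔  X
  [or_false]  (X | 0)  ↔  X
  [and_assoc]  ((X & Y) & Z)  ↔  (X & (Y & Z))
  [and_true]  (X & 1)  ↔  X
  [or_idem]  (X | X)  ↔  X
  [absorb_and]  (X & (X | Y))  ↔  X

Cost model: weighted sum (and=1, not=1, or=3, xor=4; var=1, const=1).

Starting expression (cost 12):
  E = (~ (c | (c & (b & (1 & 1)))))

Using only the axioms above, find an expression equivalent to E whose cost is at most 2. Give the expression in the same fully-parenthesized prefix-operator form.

(~ c)   [cost 2]

step 1: and_true (→) rewrites (1 & 1) into 1, now (~ (c | (c & (b & 1))))
step 2: and_true (→) rewrites (b & 1) into b, now (~ (c | (c & b)))
step 3: absorb_or (→) rewrites (c | (c & b)) into c, reaching cost 2 (bound 2)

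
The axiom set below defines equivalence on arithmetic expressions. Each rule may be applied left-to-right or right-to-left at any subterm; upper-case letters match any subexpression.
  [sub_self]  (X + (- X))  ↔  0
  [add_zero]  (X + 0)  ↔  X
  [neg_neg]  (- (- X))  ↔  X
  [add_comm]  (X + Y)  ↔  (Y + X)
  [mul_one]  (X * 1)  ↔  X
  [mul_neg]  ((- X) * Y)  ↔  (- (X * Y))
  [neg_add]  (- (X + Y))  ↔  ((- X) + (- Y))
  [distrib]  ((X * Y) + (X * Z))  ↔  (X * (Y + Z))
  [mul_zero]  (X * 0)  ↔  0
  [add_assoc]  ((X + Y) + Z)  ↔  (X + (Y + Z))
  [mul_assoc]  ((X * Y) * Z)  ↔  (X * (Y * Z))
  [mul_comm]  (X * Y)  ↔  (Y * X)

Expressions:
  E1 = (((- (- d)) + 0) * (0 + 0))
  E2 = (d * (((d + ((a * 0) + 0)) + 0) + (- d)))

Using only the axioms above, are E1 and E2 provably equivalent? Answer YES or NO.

1. [neg_neg →] (- (- d))  →  d;  E1 = ((d + 0) * (0 + 0))
2. [add_zero →] (d + 0)  →  d;  E1 = (d * (0 + 0))
3. [add_zero →] (0 + 0)  →  0;  E1 = (d * 0)
4. [sub_self ←] 0  →  (d + (- d));  E1 = (d * (d + (- d)))
5. [add_zero ←] d  →  (d + 0);  E1 = (d * ((d + 0) + (- d)))
6. [add_zero ←] (d + 0)  →  ((d + 0) + 0);  E1 = (d * (((d + 0) + 0) + (- d)))
7. [mul_zero ←] 0  →  (a * 0);  E1 = (d * (((d + (a * 0)) + 0) + (- d)))
8. [add_zero ←] (a * 0)  →  ((a * 0) + 0);  this is E2

YES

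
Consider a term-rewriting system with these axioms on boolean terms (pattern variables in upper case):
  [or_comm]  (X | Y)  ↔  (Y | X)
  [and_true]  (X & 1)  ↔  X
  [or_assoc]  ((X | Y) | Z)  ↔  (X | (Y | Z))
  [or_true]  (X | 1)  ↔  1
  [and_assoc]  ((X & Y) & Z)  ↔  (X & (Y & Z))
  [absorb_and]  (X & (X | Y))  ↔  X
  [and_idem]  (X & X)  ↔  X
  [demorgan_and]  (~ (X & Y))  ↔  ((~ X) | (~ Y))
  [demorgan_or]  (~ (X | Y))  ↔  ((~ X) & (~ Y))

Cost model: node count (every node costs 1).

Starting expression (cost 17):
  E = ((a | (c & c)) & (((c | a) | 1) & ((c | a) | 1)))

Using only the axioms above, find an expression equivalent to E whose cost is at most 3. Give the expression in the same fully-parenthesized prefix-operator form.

(c | a)   [cost 3]

step 1: and_idem (→) rewrites (((c | a) | 1) & ((c | a) | 1)) into ((c | a) | 1), now ((a | (c & c)) & ((c | a) | 1))
step 2: and_idem (→) rewrites (c & c) into c, now ((a | c) & ((c | a) | 1))
step 3: or_comm (→) rewrites (a | c) into (c | a), now ((c | a) & ((c | a) | 1))
step 4: absorb_and (→) rewrites ((c | a) & ((c | a) | 1)) into (c | a), reaching cost 3 (bound 3)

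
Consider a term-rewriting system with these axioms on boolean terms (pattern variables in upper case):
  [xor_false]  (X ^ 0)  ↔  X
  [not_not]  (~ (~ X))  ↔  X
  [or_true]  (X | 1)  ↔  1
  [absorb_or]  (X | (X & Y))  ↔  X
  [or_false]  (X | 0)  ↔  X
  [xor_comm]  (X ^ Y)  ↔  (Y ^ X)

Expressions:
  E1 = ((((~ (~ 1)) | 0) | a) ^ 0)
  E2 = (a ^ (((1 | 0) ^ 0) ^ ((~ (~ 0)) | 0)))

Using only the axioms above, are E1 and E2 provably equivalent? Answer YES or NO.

NO

Every axiom is a valid identity, so a rewrite proof would force E1 and E2 to agree under every assignment.
At a=1: E1 = 1 but E2 = 0; they differ, so no derivation exists.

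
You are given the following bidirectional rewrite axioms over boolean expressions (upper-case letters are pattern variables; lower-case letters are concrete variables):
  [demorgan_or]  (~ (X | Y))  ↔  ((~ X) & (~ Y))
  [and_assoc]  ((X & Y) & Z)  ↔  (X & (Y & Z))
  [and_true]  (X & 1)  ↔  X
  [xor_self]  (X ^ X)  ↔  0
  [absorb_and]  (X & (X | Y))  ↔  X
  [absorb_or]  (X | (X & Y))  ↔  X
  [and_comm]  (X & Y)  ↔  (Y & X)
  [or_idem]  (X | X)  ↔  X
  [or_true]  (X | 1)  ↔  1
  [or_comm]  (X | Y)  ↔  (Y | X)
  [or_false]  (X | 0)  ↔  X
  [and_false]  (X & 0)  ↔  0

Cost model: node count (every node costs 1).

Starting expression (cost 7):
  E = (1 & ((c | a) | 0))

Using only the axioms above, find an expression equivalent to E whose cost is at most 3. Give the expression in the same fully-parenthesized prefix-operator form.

(1) (1 & ((c | a) | 0))  =[and_comm →]=  (((c | a) | 0) & 1)
(2) ((c | a) | 0)  =[or_false →]=  (c | a)    ⊢ ((c | a) & 1)
(3) ((c | a) & 1)  =[and_true →]=  (c | a)    ⊢ cost 3, within 3

(c | a)   [cost 3]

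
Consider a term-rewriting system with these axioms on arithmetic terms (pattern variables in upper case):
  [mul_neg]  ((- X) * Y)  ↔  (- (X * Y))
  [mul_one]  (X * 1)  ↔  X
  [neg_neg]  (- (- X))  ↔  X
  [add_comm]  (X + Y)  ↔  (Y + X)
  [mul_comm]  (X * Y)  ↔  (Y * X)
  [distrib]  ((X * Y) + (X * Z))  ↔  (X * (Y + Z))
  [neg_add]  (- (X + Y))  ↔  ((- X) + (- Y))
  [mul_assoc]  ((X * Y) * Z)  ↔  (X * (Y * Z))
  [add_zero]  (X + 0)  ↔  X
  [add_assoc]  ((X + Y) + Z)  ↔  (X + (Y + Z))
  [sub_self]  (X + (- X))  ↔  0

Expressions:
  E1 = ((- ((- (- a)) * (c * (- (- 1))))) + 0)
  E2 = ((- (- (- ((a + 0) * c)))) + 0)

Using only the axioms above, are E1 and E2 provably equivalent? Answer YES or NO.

YES

1. [neg_neg →] (- (- 1))  →  1;  E1 = ((- ((- (- a)) * (c * 1))) + 0)
2. [neg_neg →] (- (- a))  →  a;  E1 = ((- (a * (c * 1))) + 0)
3. [add_zero →] ((- (a * (c * 1))) + 0)  →  (- (a * (c * 1)))
4. [mul_one →] (c * 1)  →  c;  E1 = (- (a * c))
5. [add_zero ←] (- (a * c))  →  ((- (a * c)) + 0)
6. [add_zero ←] a  →  (a + 0);  E1 = ((- ((a + 0) * c)) + 0)
7. [neg_neg ←] (- ((a + 0) * c))  →  (- (- (- ((a + 0) * c))));  this is E2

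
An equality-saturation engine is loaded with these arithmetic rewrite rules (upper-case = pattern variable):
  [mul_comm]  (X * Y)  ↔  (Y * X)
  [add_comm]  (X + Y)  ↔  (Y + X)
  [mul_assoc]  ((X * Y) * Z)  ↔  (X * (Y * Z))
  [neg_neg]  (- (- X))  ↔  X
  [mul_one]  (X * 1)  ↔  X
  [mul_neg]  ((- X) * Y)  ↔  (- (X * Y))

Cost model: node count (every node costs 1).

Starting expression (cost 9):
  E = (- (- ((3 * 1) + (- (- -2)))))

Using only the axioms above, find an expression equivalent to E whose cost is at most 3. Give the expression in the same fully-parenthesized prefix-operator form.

(3 + -2)   [cost 3]

1. [mul_one →] (3 * 1)  →  3;  E = (- (- (3 + (- (- -2)))))
2. [neg_neg →] (- (- -2))  →  -2;  E = (- (- (3 + -2)))
3. [neg_neg →] (- (- (3 + -2)))  →  (3 + -2);  cost 3 ≤ 3, done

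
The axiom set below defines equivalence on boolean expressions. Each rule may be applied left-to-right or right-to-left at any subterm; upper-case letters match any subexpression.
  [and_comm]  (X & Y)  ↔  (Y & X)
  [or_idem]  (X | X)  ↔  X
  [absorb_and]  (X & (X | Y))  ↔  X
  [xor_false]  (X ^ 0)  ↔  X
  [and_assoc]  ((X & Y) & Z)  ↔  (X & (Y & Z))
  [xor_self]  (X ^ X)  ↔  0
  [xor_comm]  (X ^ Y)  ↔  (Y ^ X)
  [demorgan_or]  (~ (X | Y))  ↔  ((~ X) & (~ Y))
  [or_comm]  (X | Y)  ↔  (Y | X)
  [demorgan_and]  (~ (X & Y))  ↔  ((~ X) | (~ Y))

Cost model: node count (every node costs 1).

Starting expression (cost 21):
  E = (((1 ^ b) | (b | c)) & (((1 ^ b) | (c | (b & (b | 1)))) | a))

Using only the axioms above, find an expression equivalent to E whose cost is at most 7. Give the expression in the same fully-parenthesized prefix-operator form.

(1) (b | c)  =[or_comm →]=  (c | b)    ⊢ (((1 ^ b) | (c | b)) & (((1 ^ b) | (c | (b & (b | 1)))) | a))
(2) (b & (b | 1))  =[absorb_and →]=  b    ⊢ (((1 ^ b) | (c | b)) & (((1 ^ b) | (c | b)) | a))
(3) (((1 ^ b) | (c | b)) & (((1 ^ b) | (c | b)) | a))  =[absorb_and →]=  ((1 ^ b) | (c | b))    ⊢ cost 7, within 7

((1 ^ b) | (c | b))   [cost 7]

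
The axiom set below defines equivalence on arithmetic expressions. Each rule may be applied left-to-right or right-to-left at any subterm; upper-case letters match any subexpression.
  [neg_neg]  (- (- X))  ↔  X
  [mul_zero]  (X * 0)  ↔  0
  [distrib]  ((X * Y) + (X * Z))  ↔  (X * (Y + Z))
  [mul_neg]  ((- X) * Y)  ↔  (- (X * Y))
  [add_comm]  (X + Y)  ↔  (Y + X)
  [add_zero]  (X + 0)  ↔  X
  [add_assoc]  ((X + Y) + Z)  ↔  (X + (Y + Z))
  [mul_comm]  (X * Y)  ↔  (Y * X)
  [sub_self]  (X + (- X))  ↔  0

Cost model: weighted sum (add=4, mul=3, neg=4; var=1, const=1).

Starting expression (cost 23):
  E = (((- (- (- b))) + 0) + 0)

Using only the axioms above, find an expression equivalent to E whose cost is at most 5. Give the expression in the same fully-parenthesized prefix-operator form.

(- b)   [cost 5]

1. [neg_neg →] (- (- (- b)))  →  (- b);  E = (((- b) + 0) + 0)
2. [add_zero →] (((- b) + 0) + 0)  →  ((- b) + 0)
3. [add_zero →] ((- b) + 0)  →  (- b);  cost 5 ≤ 5, done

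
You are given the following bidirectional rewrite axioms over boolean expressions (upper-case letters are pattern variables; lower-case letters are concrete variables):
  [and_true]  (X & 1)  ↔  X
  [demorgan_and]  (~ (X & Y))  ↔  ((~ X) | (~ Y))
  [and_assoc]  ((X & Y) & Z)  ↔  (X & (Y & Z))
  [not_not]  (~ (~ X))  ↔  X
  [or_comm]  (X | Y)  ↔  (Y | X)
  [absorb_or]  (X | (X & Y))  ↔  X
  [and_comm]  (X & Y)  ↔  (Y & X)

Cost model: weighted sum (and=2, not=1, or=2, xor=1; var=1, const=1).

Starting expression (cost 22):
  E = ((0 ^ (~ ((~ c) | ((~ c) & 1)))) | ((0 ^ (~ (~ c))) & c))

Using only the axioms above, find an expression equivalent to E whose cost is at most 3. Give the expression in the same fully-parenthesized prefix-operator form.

(0 ^ c)   [cost 3]

1. [absorb_or →] ((~ c) | ((~ c) & 1))  →  (~ c);  E = ((0 ^ (~ (~ c))) | ((0 ^ (~ (~ c))) & c))
2. [absorb_or →] ((0 ^ (~ (~ c))) | ((0 ^ (~ (~ c))) & c))  →  (0 ^ (~ (~ c)))
3. [not_not →] (~ (~ c))  →  c;  cost 3 ≤ 3, done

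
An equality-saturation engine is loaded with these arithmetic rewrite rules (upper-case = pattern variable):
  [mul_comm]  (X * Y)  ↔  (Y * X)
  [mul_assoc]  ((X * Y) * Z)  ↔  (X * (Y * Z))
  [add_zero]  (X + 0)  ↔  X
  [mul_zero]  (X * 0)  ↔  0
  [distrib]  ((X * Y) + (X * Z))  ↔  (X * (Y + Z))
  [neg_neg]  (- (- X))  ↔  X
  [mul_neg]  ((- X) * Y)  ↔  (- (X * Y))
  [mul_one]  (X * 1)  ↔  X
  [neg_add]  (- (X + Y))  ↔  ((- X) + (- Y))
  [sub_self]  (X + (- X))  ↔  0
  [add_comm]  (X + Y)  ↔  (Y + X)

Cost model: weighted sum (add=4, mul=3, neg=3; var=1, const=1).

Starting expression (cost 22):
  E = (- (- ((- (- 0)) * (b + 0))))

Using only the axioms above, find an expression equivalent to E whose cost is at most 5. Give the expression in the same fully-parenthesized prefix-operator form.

(1) (- (- 0))  =[neg_neg →]=  0    ⊢ (- (- (0 * (b + 0))))
(2) (- (- (0 * (b + 0))))  =[neg_neg →]=  (0 * (b + 0))
(3) (b + 0)  =[add_zero →]=  b    ⊢ cost 5, within 5

(0 * b)   [cost 5]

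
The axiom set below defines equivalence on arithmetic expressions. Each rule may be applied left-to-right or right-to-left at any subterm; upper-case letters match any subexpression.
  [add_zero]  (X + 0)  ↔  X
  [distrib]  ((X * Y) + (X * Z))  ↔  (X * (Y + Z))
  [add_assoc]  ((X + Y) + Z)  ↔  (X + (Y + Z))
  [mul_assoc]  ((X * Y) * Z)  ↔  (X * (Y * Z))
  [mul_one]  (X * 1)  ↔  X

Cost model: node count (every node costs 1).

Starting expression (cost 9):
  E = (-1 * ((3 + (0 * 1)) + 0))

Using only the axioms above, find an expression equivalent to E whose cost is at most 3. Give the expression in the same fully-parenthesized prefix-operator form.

(1) (0 * 1)  =[mul_one →]=  0    ⊢ (-1 * ((3 + 0) + 0))
(2) ((3 + 0) + 0)  =[add_zero →]=  (3 + 0)    ⊢ (-1 * (3 + 0))
(3) (3 + 0)  =[add_zero →]=  3    ⊢ cost 3, within 3

(-1 * 3)   [cost 3]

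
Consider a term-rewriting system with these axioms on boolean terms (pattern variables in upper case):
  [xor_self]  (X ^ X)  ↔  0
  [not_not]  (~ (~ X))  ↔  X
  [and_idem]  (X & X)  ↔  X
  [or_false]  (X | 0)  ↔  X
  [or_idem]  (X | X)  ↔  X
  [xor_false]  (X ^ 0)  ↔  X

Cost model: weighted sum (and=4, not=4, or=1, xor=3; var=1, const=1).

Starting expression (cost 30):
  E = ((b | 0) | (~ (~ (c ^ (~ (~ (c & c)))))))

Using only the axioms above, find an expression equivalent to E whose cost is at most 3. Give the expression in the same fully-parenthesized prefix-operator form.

step 1: not_not (→) rewrites (~ (~ (c ^ (~ (~ (c & c)))))) into (c ^ (~ (~ (c & c)))), now ((b | 0) | (c ^ (~ (~ (c & c)))))
step 2: not_not (→) rewrites (~ (~ (c & c))) into (c & c), now ((b | 0) | (c ^ (c & c)))
step 3: or_false (→) rewrites (b | 0) into b, now (b | (c ^ (c & c)))
step 4: and_idem (→) rewrites (c & c) into c, now (b | (c ^ c))
step 5: xor_self (→) rewrites (c ^ c) into 0, reaching cost 3 (bound 3)

(b | 0)   [cost 3]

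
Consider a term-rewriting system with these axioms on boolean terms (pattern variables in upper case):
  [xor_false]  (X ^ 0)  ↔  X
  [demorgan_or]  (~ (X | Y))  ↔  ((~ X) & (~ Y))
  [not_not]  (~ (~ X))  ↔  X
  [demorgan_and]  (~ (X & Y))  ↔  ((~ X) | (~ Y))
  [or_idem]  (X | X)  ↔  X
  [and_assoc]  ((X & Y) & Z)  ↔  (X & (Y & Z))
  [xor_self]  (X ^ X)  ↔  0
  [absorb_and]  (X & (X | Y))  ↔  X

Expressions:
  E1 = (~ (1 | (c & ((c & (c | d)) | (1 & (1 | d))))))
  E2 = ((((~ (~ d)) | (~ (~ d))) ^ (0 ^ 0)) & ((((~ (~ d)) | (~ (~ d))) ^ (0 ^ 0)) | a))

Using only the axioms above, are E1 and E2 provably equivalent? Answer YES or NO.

NO

All listed rules preserve value, hence provable equivalence implies equal values everywhere; look for a separating assignment.
a=0, c=0, d=1 gives E1 ↦ 0, E2 ↦ 1; values differ ⇒ not provably equivalent.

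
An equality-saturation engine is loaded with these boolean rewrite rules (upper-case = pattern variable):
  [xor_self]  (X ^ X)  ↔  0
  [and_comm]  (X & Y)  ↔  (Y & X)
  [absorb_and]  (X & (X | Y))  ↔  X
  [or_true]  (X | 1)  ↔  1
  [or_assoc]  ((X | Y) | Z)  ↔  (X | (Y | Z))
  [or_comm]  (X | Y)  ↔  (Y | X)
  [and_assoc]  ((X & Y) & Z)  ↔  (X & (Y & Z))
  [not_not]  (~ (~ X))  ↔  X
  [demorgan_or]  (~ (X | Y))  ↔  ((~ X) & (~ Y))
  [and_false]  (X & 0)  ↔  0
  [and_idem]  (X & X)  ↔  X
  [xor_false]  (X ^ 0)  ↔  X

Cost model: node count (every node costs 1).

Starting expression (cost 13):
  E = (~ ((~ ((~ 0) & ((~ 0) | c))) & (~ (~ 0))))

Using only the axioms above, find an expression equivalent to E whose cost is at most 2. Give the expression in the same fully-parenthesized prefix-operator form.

(~ 0)   [cost 2]

1. [absorb_and →] ((~ 0) & ((~ 0) | c))  →  (~ 0);  E = (~ ((~ (~ 0)) & (~ (~ 0))))
2. [and_idem →] ((~ (~ 0)) & (~ (~ 0)))  →  (~ (~ 0));  E = (~ (~ (~ 0)))
3. [not_not →] (~ (~ (~ 0)))  →  (~ 0);  cost 2 ≤ 2, done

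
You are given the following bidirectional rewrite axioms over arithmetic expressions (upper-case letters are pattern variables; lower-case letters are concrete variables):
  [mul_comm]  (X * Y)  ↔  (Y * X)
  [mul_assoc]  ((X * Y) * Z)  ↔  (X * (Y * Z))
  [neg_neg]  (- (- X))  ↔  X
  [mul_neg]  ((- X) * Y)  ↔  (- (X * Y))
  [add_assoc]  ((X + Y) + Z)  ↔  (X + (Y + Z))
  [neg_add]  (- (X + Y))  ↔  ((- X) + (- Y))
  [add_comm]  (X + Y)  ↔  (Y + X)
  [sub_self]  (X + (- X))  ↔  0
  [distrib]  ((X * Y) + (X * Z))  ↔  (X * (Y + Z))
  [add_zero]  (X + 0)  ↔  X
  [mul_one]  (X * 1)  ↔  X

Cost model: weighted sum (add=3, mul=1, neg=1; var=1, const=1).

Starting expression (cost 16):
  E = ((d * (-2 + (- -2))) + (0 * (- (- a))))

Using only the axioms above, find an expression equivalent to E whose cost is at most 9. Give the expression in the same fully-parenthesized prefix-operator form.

(1) (-2 + (- -2))  =[sub_self →]=  0    ⊢ ((d * 0) + (0 * (- (- a))))
(2) (- (- a))  =[neg_neg →]=  a    ⊢ cost 9, within 9

((d * 0) + (0 * a))   [cost 9]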